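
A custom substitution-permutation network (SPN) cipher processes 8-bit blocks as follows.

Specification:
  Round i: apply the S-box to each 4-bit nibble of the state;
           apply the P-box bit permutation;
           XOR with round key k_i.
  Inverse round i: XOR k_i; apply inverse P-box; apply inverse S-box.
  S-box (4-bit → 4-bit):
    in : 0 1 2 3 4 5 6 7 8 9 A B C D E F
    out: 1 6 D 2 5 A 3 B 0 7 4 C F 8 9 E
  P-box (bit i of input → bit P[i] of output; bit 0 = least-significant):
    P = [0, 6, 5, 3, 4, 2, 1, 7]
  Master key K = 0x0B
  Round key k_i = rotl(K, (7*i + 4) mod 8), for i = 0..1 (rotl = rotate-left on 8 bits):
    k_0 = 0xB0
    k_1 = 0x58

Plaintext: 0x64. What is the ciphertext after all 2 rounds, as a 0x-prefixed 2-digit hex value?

0x10

s_0 = plaintext = 0x64
s_1 = Round(s_0, k_0) = 0x85
s_2 = Round(s_1, k_1) = 0x10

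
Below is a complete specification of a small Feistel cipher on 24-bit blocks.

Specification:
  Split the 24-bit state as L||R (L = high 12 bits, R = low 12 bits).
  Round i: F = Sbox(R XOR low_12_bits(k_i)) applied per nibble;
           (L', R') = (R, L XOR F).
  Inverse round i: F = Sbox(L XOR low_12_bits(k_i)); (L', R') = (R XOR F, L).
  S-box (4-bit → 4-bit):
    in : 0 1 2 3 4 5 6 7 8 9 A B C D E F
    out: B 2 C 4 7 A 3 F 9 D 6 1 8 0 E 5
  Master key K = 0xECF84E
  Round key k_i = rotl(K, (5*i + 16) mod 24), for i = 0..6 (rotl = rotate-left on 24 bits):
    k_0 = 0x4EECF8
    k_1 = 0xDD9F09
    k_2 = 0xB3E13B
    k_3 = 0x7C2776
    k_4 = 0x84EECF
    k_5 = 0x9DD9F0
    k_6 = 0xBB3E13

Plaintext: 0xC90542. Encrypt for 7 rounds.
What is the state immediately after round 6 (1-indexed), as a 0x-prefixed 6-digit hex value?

s_0 = plaintext = 0xC90542
s_1 = Round(s_0, k_0) = 0x542186
s_2 = Round(s_1, k_1) = 0x186BD7
s_3 = Round(s_2, k_2) = 0xBD776E
s_4 = Round(s_3, k_3) = 0x76E0FE
s_5 = Round(s_4, k_4) = 0x0FE92C
s_6 = Round(s_5, k_5) = 0x92CBF6
s_7 = Round(s_6, k_6) = 0xBF63C6

0x92CBF6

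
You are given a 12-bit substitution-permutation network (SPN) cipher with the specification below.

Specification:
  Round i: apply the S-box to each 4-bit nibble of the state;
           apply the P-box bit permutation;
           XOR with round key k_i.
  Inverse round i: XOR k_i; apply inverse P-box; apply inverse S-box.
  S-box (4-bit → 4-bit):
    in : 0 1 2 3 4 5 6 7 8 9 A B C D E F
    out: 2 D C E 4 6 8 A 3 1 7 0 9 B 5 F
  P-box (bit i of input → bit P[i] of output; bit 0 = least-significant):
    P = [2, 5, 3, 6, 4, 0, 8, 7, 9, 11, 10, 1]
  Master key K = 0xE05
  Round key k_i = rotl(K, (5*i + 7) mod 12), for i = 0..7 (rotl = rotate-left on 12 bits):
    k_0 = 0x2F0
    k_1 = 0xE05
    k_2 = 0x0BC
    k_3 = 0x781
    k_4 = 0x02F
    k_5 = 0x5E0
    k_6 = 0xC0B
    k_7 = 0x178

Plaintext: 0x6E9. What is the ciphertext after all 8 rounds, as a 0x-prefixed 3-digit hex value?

s_0 = plaintext = 0x6E9
s_1 = Round(s_0, k_0) = 0x3E6
s_2 = Round(s_1, k_1) = 0x357
s_3 = Round(s_2, k_2) = 0xDDF
s_4 = Round(s_3, k_3) = 0xD7E
s_5 = Round(s_4, k_4) = 0xAA0
s_6 = Round(s_5, k_5) = 0xAD1
s_7 = Round(s_6, k_6) = 0x2D6
s_8 = Round(s_7, k_7) = 0x5AB

0x5AB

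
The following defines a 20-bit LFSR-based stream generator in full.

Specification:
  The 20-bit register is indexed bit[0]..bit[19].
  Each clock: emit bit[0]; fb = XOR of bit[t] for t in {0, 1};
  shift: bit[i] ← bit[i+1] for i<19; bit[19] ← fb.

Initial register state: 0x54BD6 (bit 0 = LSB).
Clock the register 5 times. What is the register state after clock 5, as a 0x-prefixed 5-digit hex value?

0xEAA5E

reg_0 = 0x54BD6
clock 1: out=0, reg = 0xAA5EB
clock 2: out=1, reg = 0x552F5
clock 3: out=1, reg = 0xAA97A
clock 4: out=0, reg = 0xD54BD
clock 5: out=1, reg = 0xEAA5E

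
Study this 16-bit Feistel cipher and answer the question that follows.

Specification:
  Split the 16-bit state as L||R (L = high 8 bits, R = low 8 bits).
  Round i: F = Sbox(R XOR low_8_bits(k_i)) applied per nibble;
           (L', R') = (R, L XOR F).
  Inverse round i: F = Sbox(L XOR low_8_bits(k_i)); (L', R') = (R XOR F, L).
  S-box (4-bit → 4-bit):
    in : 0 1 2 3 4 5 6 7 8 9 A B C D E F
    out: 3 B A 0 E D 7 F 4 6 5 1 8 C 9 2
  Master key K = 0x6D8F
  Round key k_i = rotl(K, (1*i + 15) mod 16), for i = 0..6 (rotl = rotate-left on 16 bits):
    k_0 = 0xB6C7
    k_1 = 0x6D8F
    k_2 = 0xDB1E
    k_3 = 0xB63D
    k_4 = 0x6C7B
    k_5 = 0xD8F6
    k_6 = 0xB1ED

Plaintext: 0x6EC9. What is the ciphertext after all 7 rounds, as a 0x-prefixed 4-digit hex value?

0xF34E

s_0 = plaintext = 0x6EC9
s_1 = Round(s_0, k_0) = 0xC957
s_2 = Round(s_1, k_1) = 0x570D
s_3 = Round(s_2, k_2) = 0x0DE7
s_4 = Round(s_3, k_3) = 0xE7C8
s_5 = Round(s_4, k_4) = 0xC8F7
s_6 = Round(s_5, k_5) = 0xF7F3
s_7 = Round(s_6, k_6) = 0xF34E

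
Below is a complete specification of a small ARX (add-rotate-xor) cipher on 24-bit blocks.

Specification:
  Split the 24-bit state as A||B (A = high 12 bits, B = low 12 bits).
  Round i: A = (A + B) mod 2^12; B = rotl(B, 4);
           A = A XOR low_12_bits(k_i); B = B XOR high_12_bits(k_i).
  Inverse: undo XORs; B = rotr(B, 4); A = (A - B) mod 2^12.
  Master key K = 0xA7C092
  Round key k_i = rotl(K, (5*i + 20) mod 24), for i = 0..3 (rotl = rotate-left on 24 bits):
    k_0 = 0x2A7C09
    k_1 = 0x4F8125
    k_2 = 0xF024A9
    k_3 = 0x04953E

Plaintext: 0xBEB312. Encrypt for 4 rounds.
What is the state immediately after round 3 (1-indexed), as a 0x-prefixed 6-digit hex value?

0x0B14BE

s_0 = plaintext = 0xBEB312
s_1 = Round(s_0, k_0) = 0x2F4384
s_2 = Round(s_1, k_1) = 0x75DCBB
s_3 = Round(s_2, k_2) = 0x0B14BE
s_4 = Round(s_3, k_3) = 0x051BAD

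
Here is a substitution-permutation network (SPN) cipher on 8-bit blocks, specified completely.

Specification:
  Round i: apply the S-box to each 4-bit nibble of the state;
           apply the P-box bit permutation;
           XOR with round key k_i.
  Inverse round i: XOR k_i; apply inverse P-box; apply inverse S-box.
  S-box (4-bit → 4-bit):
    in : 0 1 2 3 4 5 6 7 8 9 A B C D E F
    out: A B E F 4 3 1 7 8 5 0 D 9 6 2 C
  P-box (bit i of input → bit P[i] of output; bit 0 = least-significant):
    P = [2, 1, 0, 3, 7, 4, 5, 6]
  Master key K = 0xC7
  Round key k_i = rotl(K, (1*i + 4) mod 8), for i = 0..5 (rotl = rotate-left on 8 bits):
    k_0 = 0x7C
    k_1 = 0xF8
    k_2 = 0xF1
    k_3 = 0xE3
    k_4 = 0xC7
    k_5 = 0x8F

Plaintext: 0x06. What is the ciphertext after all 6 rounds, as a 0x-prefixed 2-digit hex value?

0x29

s_0 = plaintext = 0x06
s_1 = Round(s_0, k_0) = 0x28
s_2 = Round(s_1, k_1) = 0x80
s_3 = Round(s_2, k_2) = 0xBB
s_4 = Round(s_3, k_3) = 0x0E
s_5 = Round(s_4, k_4) = 0x95
s_6 = Round(s_5, k_5) = 0x29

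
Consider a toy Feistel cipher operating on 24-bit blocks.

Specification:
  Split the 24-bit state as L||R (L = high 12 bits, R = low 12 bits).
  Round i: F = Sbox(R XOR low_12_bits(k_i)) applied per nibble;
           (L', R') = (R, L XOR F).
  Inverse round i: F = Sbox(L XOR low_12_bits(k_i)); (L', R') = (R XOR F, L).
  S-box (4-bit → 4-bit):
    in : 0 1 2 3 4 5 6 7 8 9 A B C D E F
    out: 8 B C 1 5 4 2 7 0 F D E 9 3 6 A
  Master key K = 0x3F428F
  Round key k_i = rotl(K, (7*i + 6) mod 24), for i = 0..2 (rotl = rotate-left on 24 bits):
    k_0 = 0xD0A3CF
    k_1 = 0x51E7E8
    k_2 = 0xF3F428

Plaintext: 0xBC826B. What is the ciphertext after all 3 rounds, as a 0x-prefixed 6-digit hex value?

0x5CFB7A

s_0 = plaintext = 0xBC826B
s_1 = Round(s_0, k_0) = 0x26B01D
s_2 = Round(s_1, k_1) = 0x01D5CF
s_3 = Round(s_2, k_2) = 0x5CFB7A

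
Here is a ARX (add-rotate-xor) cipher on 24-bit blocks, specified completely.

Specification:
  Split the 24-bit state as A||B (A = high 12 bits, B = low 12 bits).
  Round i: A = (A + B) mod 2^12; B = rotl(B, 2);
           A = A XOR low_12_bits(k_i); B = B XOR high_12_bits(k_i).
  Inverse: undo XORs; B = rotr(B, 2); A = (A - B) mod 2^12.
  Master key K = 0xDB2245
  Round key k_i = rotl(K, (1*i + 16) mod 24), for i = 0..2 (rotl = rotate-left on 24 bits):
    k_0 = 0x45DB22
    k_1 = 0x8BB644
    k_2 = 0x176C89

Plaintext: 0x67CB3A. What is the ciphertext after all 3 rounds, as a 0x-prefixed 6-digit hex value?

0x3FD8E0

s_0 = plaintext = 0x67CB3A
s_1 = Round(s_0, k_0) = 0xA948B7
s_2 = Round(s_1, k_1) = 0x50FA65
s_3 = Round(s_2, k_2) = 0x3FD8E0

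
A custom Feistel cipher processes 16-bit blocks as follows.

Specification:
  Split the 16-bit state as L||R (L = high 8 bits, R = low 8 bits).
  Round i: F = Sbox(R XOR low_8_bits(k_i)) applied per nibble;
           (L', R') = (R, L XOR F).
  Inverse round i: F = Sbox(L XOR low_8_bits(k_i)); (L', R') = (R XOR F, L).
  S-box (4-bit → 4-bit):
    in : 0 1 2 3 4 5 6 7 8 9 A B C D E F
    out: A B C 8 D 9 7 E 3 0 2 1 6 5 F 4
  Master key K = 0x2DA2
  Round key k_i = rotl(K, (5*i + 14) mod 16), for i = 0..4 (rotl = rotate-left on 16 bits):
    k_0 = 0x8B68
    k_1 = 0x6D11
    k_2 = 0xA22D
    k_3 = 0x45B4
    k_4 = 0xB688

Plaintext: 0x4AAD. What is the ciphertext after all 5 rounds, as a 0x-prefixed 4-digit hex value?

0xAA49

s_0 = plaintext = 0x4AAD
s_1 = Round(s_0, k_0) = 0xAD23
s_2 = Round(s_1, k_1) = 0x2321
s_3 = Round(s_2, k_2) = 0x2185
s_4 = Round(s_3, k_3) = 0x85AA
s_5 = Round(s_4, k_4) = 0xAA49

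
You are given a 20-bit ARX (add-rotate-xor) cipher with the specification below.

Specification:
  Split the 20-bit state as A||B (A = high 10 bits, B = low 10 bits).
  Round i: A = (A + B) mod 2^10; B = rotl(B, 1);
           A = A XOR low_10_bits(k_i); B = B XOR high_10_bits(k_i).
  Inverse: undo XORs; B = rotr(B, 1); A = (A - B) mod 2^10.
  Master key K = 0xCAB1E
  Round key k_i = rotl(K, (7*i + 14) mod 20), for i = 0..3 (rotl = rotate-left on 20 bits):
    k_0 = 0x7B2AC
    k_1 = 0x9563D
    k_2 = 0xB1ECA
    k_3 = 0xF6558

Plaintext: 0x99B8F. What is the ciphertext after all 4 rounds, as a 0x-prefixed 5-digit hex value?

s_0 = plaintext = 0x99B8F
s_1 = Round(s_0, k_0) = 0xD66F3
s_2 = Round(s_1, k_1) = 0x1C7B2
s_3 = Round(s_2, k_2) = 0xBA5A2
s_4 = Round(s_3, k_3) = 0x74C9D

0x74C9D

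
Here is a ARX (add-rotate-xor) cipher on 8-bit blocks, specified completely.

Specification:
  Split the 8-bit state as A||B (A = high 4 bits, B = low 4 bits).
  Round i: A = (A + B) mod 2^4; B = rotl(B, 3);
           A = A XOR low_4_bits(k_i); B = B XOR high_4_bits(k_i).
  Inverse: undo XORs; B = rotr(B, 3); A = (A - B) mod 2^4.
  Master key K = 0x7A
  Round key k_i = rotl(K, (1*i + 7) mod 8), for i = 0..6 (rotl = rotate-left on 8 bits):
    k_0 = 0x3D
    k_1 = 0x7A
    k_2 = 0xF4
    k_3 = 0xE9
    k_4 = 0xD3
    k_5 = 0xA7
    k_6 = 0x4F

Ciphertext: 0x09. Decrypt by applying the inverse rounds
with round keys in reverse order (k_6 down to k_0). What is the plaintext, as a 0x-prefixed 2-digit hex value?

0xA5

s_0 = ciphertext = 0x09
s_1 = InvRound(s_0, k_6) = 0x4B
s_2 = InvRound(s_1, k_5) = 0x12
s_3 = InvRound(s_2, k_4) = 0x3F
s_4 = InvRound(s_3, k_3) = 0x82
s_5 = InvRound(s_4, k_2) = 0x1B
s_6 = InvRound(s_5, k_1) = 0x29
s_7 = InvRound(s_6, k_0) = 0xA5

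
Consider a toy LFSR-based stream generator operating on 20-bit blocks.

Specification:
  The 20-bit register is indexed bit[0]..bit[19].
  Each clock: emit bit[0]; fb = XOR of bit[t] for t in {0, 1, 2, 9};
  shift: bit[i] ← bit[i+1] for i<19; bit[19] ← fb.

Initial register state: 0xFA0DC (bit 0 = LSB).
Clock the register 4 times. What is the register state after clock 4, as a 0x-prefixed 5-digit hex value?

0x5FA0D

reg_0 = 0xFA0DC
clock 1: out=0, reg = 0xFD06E
clock 2: out=0, reg = 0x7E837
clock 3: out=1, reg = 0xBF41B
clock 4: out=1, reg = 0x5FA0D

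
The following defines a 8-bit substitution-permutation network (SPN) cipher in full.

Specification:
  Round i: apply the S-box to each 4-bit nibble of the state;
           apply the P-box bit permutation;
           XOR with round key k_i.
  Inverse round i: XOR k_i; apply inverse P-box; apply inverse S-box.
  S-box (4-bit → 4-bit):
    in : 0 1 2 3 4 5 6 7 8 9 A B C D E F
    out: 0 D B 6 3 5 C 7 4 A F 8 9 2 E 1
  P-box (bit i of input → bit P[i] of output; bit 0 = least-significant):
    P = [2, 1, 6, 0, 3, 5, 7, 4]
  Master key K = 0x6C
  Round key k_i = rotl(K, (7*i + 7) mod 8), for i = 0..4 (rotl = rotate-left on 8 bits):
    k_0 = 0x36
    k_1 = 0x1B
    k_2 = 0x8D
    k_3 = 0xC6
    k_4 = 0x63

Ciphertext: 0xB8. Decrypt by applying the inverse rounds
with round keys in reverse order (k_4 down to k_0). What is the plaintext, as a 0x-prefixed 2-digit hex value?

s_0 = ciphertext = 0xB8
s_1 = InvRound(s_0, k_4) = 0x1E
s_2 = InvRound(s_1, k_3) = 0x18
s_3 = InvRound(s_2, k_2) = 0x6C
s_4 = InvRound(s_3, k_1) = 0x9A
s_5 = InvRound(s_4, k_0) = 0x7F

0x7F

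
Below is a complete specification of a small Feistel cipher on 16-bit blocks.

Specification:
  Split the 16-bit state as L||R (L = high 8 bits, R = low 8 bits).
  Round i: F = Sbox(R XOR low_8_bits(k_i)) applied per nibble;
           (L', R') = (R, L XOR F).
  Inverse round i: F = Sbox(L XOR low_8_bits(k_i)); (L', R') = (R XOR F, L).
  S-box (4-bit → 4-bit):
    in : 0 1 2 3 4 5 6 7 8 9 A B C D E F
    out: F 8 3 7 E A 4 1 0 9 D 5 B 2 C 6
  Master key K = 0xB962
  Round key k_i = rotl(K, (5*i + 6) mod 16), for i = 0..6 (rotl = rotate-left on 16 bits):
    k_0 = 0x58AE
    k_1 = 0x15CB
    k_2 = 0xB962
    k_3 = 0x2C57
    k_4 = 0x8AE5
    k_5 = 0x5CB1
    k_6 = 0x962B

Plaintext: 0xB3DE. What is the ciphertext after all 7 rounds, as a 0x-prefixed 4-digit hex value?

0x561B

s_0 = plaintext = 0xB3DE
s_1 = Round(s_0, k_0) = 0xDEAC
s_2 = Round(s_1, k_1) = 0xAC9F
s_3 = Round(s_2, k_2) = 0x9FCE
s_4 = Round(s_3, k_3) = 0xCE06
s_5 = Round(s_4, k_4) = 0x0609
s_6 = Round(s_5, k_5) = 0x0956
s_7 = Round(s_6, k_6) = 0x561B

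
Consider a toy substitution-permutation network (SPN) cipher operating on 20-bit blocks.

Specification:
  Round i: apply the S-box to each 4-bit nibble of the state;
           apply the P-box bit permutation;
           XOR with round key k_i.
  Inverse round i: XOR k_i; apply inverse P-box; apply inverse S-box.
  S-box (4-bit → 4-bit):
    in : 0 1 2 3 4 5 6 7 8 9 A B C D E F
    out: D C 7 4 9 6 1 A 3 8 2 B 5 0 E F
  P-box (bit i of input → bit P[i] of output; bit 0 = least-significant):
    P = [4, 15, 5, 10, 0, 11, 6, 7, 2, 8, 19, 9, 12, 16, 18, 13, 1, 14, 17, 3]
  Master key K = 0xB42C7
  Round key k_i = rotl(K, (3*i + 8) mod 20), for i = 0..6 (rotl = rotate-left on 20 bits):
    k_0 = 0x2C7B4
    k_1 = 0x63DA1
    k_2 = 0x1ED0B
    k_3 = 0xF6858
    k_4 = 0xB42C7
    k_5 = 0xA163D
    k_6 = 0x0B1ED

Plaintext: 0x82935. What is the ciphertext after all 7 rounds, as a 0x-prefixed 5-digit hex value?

0x35B4D

s_0 = plaintext = 0x82935
s_1 = Round(s_0, k_0) = 0x715D6
s_2 = Round(s_1, k_1) = 0xA5CB9
s_3 = Round(s_2, k_2) = 0xCA18E
s_4 = Round(s_3, k_3) = 0x4E67B
s_5 = Round(s_4, k_4) = 0xEEE59
s_6 = Round(s_5, k_5) = 0x57975
s_7 = Round(s_6, k_6) = 0x35B4D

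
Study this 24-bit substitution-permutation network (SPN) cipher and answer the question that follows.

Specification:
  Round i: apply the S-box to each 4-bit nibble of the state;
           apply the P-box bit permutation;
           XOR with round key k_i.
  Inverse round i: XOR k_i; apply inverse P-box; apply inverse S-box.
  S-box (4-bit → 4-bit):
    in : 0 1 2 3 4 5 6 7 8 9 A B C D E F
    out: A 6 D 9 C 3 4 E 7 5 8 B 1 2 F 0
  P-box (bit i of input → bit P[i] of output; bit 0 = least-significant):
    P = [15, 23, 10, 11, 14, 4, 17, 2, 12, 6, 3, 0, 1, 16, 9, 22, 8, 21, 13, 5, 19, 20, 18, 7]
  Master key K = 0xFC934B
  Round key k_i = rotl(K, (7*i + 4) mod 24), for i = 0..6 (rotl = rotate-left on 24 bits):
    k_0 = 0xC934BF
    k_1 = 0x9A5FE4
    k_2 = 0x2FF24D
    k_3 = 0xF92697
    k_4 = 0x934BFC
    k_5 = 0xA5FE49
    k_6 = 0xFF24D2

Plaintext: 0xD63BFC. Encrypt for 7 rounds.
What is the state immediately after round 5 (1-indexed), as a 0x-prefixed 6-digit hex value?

s_0 = plaintext = 0xD63BFC
s_1 = Round(s_0, k_0) = 0x9984FC
s_2 = Round(s_1, k_1) = 0x97FCEF
s_3 = Round(s_2, k_2) = 0x018279
s_4 = Round(s_3, k_3) = 0xCA9008
s_5 = Round(s_4, k_4) = 0x1BCD8B
s_6 = Round(s_5, k_5) = 0x13373B
s_7 = Round(s_6, k_6) = 0x2BEDBD

0x1BCD8B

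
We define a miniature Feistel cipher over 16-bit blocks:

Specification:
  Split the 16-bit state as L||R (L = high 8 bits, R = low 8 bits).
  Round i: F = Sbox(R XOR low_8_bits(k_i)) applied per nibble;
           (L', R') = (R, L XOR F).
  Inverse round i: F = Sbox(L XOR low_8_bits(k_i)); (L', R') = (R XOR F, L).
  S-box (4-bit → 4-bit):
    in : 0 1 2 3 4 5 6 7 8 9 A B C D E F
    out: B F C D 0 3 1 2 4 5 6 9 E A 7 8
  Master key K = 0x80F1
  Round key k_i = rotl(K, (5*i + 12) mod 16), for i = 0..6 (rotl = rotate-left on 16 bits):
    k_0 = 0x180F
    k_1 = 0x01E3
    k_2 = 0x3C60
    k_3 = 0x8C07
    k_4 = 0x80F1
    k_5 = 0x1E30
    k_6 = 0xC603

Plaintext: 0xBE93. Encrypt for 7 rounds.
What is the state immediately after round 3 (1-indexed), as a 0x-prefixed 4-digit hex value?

s_0 = plaintext = 0xBE93
s_1 = Round(s_0, k_0) = 0x93E0
s_2 = Round(s_1, k_1) = 0xE02E
s_3 = Round(s_2, k_2) = 0x2EE7
s_4 = Round(s_3, k_3) = 0xE755
s_5 = Round(s_4, k_4) = 0x5587
s_6 = Round(s_5, k_5) = 0x87C7
s_7 = Round(s_6, k_6) = 0xC767

0x2EE7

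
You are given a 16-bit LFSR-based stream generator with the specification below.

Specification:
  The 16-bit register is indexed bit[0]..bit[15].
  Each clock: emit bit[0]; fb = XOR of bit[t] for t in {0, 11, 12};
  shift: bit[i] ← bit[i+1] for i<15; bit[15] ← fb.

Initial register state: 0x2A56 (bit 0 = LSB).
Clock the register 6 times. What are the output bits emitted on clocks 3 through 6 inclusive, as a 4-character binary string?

1010

reg_0 = 0x2A56
clock 1: out=0, reg = 0x952B
clock 2: out=1, reg = 0x4A95
clock 3: out=1, reg = 0x254A
clock 4: out=0, reg = 0x12A5
clock 5: out=1, reg = 0x0952
clock 6: out=0, reg = 0x84A9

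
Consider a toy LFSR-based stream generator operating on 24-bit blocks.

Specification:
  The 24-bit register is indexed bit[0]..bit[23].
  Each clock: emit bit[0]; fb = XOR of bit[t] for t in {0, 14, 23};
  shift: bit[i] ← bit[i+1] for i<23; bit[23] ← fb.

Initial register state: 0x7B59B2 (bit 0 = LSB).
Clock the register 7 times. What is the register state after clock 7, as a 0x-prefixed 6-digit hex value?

reg_0 = 0x7B59B2
clock 1: out=0, reg = 0xBDACD9
clock 2: out=1, reg = 0x5ED66C
clock 3: out=0, reg = 0xAF6B36
clock 4: out=0, reg = 0x57B59B
clock 5: out=1, reg = 0xABDACD
clock 6: out=1, reg = 0xD5ED66
clock 7: out=0, reg = 0x6AF6B3

0x6AF6B3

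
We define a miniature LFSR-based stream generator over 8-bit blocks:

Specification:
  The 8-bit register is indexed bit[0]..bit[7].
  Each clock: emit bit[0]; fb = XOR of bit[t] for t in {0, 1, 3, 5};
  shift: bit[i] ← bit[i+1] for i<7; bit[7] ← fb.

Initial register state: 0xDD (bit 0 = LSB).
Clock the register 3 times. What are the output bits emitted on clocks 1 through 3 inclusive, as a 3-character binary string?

reg_0 = 0xDD
clock 1: out=1, reg = 0x6E
clock 2: out=0, reg = 0xB7
clock 3: out=1, reg = 0xDB

101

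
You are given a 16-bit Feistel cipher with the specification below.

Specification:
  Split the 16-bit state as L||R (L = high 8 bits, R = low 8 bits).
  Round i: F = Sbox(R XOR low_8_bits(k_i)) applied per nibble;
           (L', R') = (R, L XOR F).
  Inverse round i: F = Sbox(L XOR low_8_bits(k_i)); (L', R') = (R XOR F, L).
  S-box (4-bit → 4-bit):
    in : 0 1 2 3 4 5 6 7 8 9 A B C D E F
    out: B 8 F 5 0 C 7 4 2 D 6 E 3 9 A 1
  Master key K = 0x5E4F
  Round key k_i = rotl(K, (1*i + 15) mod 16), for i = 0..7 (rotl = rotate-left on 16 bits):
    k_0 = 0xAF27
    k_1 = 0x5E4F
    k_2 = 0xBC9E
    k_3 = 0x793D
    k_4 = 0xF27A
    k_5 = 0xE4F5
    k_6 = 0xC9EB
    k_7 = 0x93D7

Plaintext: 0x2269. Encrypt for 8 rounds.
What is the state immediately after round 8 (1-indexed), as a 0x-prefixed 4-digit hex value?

0x6BCB

s_0 = plaintext = 0x2269
s_1 = Round(s_0, k_0) = 0x6928
s_2 = Round(s_1, k_1) = 0x281D
s_3 = Round(s_2, k_2) = 0x1D0D
s_4 = Round(s_3, k_3) = 0x0D46
s_5 = Round(s_4, k_4) = 0x465E
s_6 = Round(s_5, k_5) = 0x5E28
s_7 = Round(s_6, k_6) = 0x286B
s_8 = Round(s_7, k_7) = 0x6BCB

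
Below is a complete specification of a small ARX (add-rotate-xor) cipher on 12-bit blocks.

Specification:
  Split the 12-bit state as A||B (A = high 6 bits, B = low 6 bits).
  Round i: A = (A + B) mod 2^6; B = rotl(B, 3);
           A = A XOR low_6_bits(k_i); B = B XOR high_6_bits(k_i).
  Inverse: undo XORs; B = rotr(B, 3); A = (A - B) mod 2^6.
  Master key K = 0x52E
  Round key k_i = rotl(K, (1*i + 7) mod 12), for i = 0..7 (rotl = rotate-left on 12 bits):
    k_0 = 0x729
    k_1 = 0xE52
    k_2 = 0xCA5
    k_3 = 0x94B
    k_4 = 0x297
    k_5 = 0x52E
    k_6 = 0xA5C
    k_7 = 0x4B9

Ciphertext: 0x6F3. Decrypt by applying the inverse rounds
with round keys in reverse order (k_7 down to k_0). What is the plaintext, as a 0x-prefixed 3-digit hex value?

0xE40

s_0 = ciphertext = 0x6F3
s_1 = InvRound(s_0, k_7) = 0x58C
s_2 = InvRound(s_1, k_6) = 0x7AC
s_3 = InvRound(s_2, k_5) = 0xA47
s_4 = InvRound(s_3, k_4) = 0x569
s_5 = InvRound(s_4, k_3) = 0xF61
s_6 = InvRound(s_5, k_2) = 0xF9A
s_7 = InvRound(s_6, k_1) = 0x41C
s_8 = InvRound(s_7, k_0) = 0xE40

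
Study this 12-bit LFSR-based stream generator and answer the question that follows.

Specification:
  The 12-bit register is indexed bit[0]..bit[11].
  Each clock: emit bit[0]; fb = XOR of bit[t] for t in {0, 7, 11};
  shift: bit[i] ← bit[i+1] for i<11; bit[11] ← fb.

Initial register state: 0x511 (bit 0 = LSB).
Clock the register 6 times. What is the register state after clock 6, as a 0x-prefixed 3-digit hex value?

reg_0 = 0x511
clock 1: out=1, reg = 0xA88
clock 2: out=0, reg = 0x544
clock 3: out=0, reg = 0x2A2
clock 4: out=0, reg = 0x951
clock 5: out=1, reg = 0x4A8
clock 6: out=0, reg = 0xA54

0xA54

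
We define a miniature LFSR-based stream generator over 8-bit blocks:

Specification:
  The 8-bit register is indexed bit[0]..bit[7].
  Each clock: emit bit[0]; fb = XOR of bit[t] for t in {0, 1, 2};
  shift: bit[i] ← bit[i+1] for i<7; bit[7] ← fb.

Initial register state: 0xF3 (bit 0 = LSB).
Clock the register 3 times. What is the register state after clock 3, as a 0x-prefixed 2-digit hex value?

0xDE

reg_0 = 0xF3
clock 1: out=1, reg = 0x79
clock 2: out=1, reg = 0xBC
clock 3: out=0, reg = 0xDE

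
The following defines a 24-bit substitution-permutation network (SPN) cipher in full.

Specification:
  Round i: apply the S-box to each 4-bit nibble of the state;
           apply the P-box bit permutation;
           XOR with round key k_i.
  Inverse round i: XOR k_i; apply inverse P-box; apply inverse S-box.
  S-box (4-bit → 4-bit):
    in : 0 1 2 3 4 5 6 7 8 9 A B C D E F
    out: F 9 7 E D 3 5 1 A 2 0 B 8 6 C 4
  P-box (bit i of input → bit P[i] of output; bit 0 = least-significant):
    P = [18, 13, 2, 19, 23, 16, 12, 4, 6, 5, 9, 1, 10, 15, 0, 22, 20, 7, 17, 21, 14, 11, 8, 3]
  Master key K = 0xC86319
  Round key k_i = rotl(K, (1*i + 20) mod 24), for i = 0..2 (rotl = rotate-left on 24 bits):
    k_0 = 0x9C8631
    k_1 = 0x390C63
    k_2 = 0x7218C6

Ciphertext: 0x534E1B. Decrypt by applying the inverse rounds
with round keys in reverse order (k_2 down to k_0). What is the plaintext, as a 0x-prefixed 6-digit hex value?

0xC8A9CD

s_0 = ciphertext = 0x534E1B
s_1 = InvRound(s_0, k_2) = 0x18663F
s_2 = InvRound(s_1, k_1) = 0xBCA68D
s_3 = InvRound(s_2, k_0) = 0xC8A9CD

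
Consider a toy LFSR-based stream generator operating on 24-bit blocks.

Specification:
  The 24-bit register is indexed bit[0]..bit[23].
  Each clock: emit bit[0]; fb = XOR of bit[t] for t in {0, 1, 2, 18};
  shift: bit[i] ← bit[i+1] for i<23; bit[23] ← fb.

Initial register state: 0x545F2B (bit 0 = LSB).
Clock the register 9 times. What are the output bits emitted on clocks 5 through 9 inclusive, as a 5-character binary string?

01001

reg_0 = 0x545F2B
clock 1: out=1, reg = 0xAA2F95
clock 2: out=1, reg = 0x5517CA
clock 3: out=0, reg = 0x2A8BE5
clock 4: out=1, reg = 0x1545F2
clock 5: out=0, reg = 0x0AA2F9
clock 6: out=1, reg = 0x85517C
clock 7: out=0, reg = 0x42A8BE
clock 8: out=0, reg = 0x21545F
clock 9: out=1, reg = 0x90AA2F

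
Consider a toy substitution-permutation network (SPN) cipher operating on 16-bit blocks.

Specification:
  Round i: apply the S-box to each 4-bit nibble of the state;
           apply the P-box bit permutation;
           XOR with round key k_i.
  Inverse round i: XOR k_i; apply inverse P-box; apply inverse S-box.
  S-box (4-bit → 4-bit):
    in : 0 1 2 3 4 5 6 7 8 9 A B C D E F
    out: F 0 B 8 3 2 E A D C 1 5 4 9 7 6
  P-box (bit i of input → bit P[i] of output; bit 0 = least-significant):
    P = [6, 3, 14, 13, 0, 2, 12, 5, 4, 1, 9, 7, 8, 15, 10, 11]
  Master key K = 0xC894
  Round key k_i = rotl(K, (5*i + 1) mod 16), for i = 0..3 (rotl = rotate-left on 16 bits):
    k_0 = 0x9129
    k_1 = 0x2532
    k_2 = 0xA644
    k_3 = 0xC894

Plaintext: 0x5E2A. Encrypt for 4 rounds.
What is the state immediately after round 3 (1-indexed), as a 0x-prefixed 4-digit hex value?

s_0 = plaintext = 0x5E2A
s_1 = Round(s_0, k_0) = 0x135E
s_2 = Round(s_1, k_1) = 0x65FE
s_3 = Round(s_2, k_2) = 0x7A0A
s_4 = Round(s_3, k_3) = 0x50E1

0x7A0A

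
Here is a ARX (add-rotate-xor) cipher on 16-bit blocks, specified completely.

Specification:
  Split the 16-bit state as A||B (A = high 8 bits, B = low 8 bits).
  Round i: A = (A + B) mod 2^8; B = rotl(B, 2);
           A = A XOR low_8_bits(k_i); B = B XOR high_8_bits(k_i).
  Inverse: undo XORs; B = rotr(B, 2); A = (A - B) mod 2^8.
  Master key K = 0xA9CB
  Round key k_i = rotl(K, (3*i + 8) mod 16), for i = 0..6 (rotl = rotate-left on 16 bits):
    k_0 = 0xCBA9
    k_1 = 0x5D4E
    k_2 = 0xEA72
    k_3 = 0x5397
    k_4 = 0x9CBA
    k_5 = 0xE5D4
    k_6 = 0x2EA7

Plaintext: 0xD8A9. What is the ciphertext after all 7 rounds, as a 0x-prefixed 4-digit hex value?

s_0 = plaintext = 0xD8A9
s_1 = Round(s_0, k_0) = 0x286D
s_2 = Round(s_1, k_1) = 0xDBE8
s_3 = Round(s_2, k_2) = 0xB149
s_4 = Round(s_3, k_3) = 0x6D76
s_5 = Round(s_4, k_4) = 0x5945
s_6 = Round(s_5, k_5) = 0x4AF0
s_7 = Round(s_6, k_6) = 0x9DED

0x9DED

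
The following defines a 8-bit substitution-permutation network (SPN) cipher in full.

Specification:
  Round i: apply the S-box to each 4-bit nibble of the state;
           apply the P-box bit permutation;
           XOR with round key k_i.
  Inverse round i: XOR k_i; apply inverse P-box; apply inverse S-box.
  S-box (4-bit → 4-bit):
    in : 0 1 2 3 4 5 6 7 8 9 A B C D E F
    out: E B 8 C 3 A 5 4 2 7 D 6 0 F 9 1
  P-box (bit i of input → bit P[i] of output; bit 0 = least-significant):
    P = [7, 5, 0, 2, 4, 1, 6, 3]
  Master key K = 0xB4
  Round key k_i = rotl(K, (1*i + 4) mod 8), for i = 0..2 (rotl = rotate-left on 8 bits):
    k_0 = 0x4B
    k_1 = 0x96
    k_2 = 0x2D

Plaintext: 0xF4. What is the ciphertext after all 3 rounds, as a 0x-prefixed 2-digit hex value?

0x74

s_0 = plaintext = 0xF4
s_1 = Round(s_0, k_0) = 0xFB
s_2 = Round(s_1, k_1) = 0xA7
s_3 = Round(s_2, k_2) = 0x74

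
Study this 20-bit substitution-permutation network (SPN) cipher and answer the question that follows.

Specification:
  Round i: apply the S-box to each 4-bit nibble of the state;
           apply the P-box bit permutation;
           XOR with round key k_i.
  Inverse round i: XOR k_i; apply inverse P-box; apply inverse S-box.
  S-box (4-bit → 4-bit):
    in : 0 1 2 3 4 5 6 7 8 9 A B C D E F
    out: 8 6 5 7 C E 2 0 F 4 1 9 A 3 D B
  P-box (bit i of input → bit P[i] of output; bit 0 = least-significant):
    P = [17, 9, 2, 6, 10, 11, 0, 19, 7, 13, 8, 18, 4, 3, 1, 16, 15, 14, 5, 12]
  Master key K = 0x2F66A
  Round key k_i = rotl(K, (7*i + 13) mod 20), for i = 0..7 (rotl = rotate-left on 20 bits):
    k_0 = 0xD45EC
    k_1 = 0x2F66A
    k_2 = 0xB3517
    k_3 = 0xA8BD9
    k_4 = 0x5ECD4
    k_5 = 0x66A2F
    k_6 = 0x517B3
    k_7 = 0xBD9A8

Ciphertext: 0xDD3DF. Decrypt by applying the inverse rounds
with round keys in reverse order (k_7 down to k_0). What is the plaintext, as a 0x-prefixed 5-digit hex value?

s_0 = ciphertext = 0xDD3DF
s_1 = InvRound(s_0, k_7) = 0x92018
s_2 = InvRound(s_1, k_6) = 0x418E6
s_3 = InvRound(s_2, k_5) = 0xC6D9F
s_4 = InvRound(s_3, k_4) = 0xA5940
s_5 = InvRound(s_4, k_3) = 0xFDA96
s_6 = InvRound(s_5, k_2) = 0xD7836
s_7 = InvRound(s_6, k_1) = 0xAF0F8
s_8 = InvRound(s_7, k_0) = 0xBB5A2

0xBB5A2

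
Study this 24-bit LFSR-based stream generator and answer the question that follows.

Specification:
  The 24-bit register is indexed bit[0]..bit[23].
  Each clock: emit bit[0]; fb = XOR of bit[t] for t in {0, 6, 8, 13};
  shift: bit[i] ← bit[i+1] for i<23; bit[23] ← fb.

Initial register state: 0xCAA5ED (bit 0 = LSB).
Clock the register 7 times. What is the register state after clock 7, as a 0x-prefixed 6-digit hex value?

reg_0 = 0xCAA5ED
clock 1: out=1, reg = 0x6552F6
clock 2: out=0, reg = 0xB2A97B
clock 3: out=1, reg = 0x5954BD
clock 4: out=1, reg = 0xACAA5E
clock 5: out=0, reg = 0x56552F
clock 6: out=1, reg = 0x2B2A97
clock 7: out=1, reg = 0x15954B

0x15954B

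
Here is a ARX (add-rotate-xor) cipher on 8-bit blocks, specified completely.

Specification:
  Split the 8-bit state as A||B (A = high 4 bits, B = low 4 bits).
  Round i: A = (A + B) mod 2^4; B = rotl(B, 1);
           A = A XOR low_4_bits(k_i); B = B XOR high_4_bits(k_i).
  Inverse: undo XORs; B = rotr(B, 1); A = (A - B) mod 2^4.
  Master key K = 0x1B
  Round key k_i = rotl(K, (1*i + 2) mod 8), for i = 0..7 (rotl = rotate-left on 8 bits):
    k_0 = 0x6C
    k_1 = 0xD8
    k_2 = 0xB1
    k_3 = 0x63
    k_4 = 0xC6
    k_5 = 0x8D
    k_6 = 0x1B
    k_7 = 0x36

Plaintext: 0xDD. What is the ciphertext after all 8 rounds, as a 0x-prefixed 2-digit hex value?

0xBD

s_0 = plaintext = 0xDD
s_1 = Round(s_0, k_0) = 0x6D
s_2 = Round(s_1, k_1) = 0xB6
s_3 = Round(s_2, k_2) = 0x07
s_4 = Round(s_3, k_3) = 0x48
s_5 = Round(s_4, k_4) = 0xAD
s_6 = Round(s_5, k_5) = 0xA3
s_7 = Round(s_6, k_6) = 0x67
s_8 = Round(s_7, k_7) = 0xBD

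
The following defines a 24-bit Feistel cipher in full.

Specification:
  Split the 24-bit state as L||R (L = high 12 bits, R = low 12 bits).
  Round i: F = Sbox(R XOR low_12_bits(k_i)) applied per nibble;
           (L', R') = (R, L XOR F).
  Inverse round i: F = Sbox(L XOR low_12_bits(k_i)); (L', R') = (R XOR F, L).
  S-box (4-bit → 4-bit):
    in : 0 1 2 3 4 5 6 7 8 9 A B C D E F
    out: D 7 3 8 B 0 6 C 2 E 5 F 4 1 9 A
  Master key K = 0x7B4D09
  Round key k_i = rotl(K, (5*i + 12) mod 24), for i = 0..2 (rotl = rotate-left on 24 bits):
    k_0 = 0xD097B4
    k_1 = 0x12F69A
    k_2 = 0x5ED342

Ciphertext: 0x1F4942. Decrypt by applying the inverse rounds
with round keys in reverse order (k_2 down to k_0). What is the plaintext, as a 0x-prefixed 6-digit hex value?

0x97A5CD

s_0 = ciphertext = 0x1F4942
s_1 = InvRound(s_0, k_2) = 0xAB41F4
s_2 = InvRound(s_1, k_1) = 0x5CDAB4
s_3 = InvRound(s_2, k_0) = 0x97A5CD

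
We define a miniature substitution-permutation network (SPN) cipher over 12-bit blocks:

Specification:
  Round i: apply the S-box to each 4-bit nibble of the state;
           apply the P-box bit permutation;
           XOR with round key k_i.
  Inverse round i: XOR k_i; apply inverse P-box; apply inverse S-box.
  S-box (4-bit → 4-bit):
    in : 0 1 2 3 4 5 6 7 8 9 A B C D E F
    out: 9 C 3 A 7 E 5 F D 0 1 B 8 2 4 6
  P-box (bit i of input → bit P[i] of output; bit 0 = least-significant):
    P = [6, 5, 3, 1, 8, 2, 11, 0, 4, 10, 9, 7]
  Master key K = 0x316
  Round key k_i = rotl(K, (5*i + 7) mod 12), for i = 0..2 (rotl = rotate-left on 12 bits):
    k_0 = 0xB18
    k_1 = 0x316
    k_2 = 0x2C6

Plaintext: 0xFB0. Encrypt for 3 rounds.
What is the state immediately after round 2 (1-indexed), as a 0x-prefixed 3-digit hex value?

s_0 = plaintext = 0xFB0
s_1 = Round(s_0, k_0) = 0xC5F
s_2 = Round(s_1, k_1) = 0xBBB
s_3 = Round(s_2, k_2) = 0x731

0xBBB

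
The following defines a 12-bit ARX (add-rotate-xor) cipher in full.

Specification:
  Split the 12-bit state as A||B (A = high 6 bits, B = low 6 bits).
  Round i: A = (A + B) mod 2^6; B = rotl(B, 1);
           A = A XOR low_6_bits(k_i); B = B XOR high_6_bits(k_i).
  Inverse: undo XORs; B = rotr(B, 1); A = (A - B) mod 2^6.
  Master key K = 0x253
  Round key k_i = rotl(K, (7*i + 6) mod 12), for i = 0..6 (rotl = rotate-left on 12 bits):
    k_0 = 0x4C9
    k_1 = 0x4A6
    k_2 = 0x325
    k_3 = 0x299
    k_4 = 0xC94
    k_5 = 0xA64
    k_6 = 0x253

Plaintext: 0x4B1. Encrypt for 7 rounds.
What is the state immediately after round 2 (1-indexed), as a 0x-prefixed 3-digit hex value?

s_0 = plaintext = 0x4B1
s_1 = Round(s_0, k_0) = 0x2B0
s_2 = Round(s_1, k_1) = 0x733
s_3 = Round(s_2, k_2) = 0xAAB
s_4 = Round(s_3, k_3) = 0x31D
s_5 = Round(s_4, k_4) = 0xF48
s_6 = Round(s_5, k_5) = 0x879
s_7 = Round(s_6, k_6) = 0x27A

0x733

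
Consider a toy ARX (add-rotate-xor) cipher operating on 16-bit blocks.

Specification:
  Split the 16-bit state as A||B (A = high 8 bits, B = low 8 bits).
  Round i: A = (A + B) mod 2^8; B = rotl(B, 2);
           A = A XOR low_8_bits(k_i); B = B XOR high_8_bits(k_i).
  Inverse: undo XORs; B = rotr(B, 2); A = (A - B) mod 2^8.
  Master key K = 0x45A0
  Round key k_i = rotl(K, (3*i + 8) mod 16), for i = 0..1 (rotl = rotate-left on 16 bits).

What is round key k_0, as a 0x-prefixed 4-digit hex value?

0xA045

K = 0x45A0
k_0 = rotl(K, (3*0+8) mod 16) = rotl(K, 8) = 0xA045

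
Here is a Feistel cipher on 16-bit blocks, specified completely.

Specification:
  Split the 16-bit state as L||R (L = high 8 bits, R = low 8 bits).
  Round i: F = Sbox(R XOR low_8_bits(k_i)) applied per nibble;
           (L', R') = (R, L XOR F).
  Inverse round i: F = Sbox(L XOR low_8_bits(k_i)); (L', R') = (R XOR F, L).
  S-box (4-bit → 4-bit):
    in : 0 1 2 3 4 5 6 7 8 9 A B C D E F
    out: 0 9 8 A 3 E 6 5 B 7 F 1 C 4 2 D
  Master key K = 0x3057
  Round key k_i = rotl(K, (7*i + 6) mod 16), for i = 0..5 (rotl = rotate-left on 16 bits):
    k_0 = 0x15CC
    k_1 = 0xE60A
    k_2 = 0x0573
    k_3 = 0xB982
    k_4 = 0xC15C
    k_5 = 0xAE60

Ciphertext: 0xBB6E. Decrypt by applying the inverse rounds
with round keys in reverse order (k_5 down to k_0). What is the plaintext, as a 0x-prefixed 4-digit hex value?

s_0 = ciphertext = 0xBB6E
s_1 = InvRound(s_0, k_5) = 0x2FBB
s_2 = InvRound(s_1, k_4) = 0xE12F
s_3 = InvRound(s_2, k_3) = 0x45E1
s_4 = InvRound(s_3, k_2) = 0x4745
s_5 = InvRound(s_4, k_1) = 0x7147
s_6 = InvRound(s_5, k_0) = 0x5371

0x5371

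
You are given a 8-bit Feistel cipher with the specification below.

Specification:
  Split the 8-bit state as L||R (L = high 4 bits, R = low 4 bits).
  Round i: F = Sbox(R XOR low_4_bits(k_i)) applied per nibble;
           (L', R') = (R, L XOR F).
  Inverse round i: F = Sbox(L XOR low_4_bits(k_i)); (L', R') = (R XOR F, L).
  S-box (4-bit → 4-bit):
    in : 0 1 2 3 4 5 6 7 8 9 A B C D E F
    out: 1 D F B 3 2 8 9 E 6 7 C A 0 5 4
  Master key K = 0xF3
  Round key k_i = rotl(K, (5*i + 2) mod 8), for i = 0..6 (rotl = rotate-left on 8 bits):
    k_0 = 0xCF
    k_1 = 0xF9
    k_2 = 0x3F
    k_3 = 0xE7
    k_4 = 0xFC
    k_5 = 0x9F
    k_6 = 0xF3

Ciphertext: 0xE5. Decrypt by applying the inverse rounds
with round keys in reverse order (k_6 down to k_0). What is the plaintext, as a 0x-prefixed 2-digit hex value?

s_0 = ciphertext = 0xE5
s_1 = InvRound(s_0, k_6) = 0x5E
s_2 = InvRound(s_1, k_5) = 0x95
s_3 = InvRound(s_2, k_4) = 0x79
s_4 = InvRound(s_3, k_3) = 0x87
s_5 = InvRound(s_4, k_2) = 0xE8
s_6 = InvRound(s_5, k_1) = 0x1E
s_7 = InvRound(s_6, k_0) = 0xB1

0xB1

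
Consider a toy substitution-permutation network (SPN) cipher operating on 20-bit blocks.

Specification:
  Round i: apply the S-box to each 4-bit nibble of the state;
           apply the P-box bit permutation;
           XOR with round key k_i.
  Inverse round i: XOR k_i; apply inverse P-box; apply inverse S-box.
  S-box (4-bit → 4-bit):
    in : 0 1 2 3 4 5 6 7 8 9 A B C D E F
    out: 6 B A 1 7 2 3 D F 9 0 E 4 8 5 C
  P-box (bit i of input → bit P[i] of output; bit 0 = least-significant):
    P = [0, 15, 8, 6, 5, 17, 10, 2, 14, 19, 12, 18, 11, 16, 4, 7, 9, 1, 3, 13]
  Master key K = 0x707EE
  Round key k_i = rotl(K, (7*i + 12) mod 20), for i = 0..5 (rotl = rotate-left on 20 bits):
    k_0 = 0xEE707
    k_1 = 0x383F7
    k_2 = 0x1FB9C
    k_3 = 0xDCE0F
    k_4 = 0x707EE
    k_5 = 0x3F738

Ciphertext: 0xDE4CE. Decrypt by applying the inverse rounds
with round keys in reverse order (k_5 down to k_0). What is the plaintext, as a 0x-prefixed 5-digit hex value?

0xE5A8A

s_0 = ciphertext = 0xDE4CE
s_1 = InvRound(s_0, k_5) = 0x6FB1F
s_2 = InvRound(s_1, k_4) = 0xD8EE1
s_3 = InvRound(s_2, k_3) = 0x0D39D
s_4 = InvRound(s_3, k_2) = 0xD6AA3
s_5 = InvRound(s_4, k_1) = 0xDE12B
s_6 = InvRound(s_5, k_0) = 0xE5A8A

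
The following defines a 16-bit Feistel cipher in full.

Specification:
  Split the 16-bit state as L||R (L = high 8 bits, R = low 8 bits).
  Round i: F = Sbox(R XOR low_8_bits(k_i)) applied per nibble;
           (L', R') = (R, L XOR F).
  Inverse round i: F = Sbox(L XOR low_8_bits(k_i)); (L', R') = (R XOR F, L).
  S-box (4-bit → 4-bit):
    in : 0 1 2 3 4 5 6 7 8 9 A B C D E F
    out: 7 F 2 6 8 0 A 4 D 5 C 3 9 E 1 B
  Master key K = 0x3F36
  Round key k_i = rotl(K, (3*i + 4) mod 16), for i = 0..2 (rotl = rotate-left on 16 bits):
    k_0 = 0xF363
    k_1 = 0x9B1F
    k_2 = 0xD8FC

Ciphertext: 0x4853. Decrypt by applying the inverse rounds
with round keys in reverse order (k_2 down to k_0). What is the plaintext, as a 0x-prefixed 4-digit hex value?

s_0 = ciphertext = 0x4853
s_1 = InvRound(s_0, k_2) = 0x6B48
s_2 = InvRound(s_1, k_1) = 0x006B
s_3 = InvRound(s_2, k_0) = 0xCD00

0xCD00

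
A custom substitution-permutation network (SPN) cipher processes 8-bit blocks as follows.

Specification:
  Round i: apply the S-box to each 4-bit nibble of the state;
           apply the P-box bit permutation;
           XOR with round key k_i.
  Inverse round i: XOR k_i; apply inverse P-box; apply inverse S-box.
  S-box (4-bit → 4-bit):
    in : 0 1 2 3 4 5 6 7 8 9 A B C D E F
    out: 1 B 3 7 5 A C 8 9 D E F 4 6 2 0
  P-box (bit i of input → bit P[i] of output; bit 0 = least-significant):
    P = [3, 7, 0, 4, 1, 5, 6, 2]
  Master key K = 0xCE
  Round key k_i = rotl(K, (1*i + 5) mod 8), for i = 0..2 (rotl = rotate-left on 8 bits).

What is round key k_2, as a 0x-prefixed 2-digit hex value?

0x67

K = 0xCE
k_0 = rotl(K, (1*0+5) mod 8) = rotl(K, 5) = 0xD9
k_1 = rotl(K, (1*1+5) mod 8) = rotl(K, 6) = 0xB3
k_2 = rotl(K, (1*2+5) mod 8) = rotl(K, 7) = 0x67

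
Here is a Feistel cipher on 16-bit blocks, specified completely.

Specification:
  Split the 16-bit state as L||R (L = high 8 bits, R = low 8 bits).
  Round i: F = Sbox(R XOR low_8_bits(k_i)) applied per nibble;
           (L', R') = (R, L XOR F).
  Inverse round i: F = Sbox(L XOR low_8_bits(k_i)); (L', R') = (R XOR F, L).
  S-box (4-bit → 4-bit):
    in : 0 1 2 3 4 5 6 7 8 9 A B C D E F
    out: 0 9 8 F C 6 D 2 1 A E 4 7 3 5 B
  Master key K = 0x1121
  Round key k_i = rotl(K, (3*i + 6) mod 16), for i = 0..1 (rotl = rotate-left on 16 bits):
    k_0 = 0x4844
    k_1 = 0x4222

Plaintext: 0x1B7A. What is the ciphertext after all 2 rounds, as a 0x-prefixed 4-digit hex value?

0xEE0D

s_0 = plaintext = 0x1B7A
s_1 = Round(s_0, k_0) = 0x7AEE
s_2 = Round(s_1, k_1) = 0xEE0D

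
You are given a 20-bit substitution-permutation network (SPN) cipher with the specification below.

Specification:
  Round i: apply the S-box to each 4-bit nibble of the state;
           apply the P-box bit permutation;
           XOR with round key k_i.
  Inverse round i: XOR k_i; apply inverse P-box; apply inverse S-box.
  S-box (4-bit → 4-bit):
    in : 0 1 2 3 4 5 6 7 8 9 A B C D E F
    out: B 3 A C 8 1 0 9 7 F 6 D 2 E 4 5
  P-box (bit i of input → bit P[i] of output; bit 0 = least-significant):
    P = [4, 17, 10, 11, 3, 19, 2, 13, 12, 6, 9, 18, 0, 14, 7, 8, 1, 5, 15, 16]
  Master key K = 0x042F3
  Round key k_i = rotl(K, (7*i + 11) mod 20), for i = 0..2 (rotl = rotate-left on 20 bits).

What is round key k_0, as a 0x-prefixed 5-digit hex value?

K = 0x042F3
k_0 = rotl(K, (7*0+11) mod 20) = rotl(K, 11) = 0x79821

0x79821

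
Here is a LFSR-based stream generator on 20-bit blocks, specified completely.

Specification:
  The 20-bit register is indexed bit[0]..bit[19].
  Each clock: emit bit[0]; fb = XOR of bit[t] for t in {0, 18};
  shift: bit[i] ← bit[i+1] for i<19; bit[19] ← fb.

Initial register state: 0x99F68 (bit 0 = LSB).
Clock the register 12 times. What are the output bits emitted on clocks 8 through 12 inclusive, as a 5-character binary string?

reg_0 = 0x99F68
clock 1: out=0, reg = 0x4CFB4
clock 2: out=0, reg = 0xA67DA
clock 3: out=0, reg = 0x533ED
clock 4: out=1, reg = 0x299F6
clock 5: out=0, reg = 0x14CFB
clock 6: out=1, reg = 0x8A67D
clock 7: out=1, reg = 0xC533E
clock 8: out=0, reg = 0xE299F
clock 9: out=1, reg = 0x714CF
clock 10: out=1, reg = 0x38A67
clock 11: out=1, reg = 0x9C533
clock 12: out=1, reg = 0xCE299

01111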